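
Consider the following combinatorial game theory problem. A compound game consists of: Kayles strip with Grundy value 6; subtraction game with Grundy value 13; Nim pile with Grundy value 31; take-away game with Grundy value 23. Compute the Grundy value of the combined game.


By the Sprague-Grundy theorem, the Grundy value of a sum of games is the XOR of individual Grundy values.
Kayles strip: Grundy value = 6. Running XOR: 0 XOR 6 = 6
subtraction game: Grundy value = 13. Running XOR: 6 XOR 13 = 11
Nim pile: Grundy value = 31. Running XOR: 11 XOR 31 = 20
take-away game: Grundy value = 23. Running XOR: 20 XOR 23 = 3
The combined Grundy value is 3.

3


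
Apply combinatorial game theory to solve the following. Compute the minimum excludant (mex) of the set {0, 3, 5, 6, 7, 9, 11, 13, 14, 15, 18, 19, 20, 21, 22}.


Set = {0, 3, 5, 6, 7, 9, 11, 13, 14, 15, 18, 19, 20, 21, 22}
0 is in the set.
1 is NOT in the set. This is the mex.
mex = 1

1


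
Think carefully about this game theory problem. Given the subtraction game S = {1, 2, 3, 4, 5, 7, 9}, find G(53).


The subtraction set is S = {1, 2, 3, 4, 5, 7, 9}.
G(k) = mex{ G(k - s) : s in S, s <= k }. We compute iteratively: G(0) = 0.
G(1) = mex({0}) = 1
G(2) = mex({0, 1}) = 2
G(3) = mex({0, 1, 2}) = 3
G(4) = mex({0, 1, 2, 3}) = 4
G(5) = mex({0, 1, 2, 3, 4}) = 5
G(6) = mex({1, 2, 3, 4, 5}) = 0
G(7) = mex({0, 2, 3, 4, 5}) = 1
G(8) = mex({0, 1, 3, 4, 5}) = 2
G(9) = mex({0, 1, 2, 4, 5}) = 3
G(10) = mex({0, 1, 2, 3, 5}) = 4
G(11) = mex({0, 1, 2, 3, 4}) = 5
G(12) = mex({1, 2, 3, 4, 5}) = 0
G(13) = mex({0, 2, 3, 4, 5}) = 1
G(14) = mex({0, 1, 3, 4, 5}) = 2
Observe that G(6)..G(14) = 0, 1, 2, 3, 4, 5, 0, 1, 2 repeats G(0)..G(8) = 0, 1, 2, 3, 4, 5, 0, 1, 2.
For k >= max(S) = 9, G(k) is determined by the previous 9 values G(k-9)..G(k-1); a window of 9 consecutive values has recurred shifted by 6, so by induction G(k + 6) = G(k) for all k >= 0: the sequence is periodic from the start with period 6.
One period: G(0..5) = 0, 1, 2, 3, 4, 5.
53 mod 6 = 5, so G(53) = G(5) = 5.

5


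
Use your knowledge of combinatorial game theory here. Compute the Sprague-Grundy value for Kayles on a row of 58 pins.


Kayles: a move removes 1 or 2 adjacent pins from a contiguous row.
Removing pins from a row of k leaves two independent rows (a, b) with a + b = k - 1 (one pin) or a + b = k - 2 (two pins); an end removal gives a = 0.
By Sprague-Grundy, G(k) = mex{ G(a) XOR G(b) } over all these splits. G(0) = 0.
G(1): splits (0,0):0^0=0 -> mex({0}) = 1
G(2): splits (0,1):0^1=1 (0,0):0^0=0 -> mex({0, 1}) = 2
G(3): splits (0,2):0^2=2 (1,1):1^1=0 (0,1):0^1=1 -> mex({0, 1, 2}) = 3
G(4): splits (0,3):0^3=3 (1,2):1^2=3 (0,2):0^2=2 (1,1):1^1=0 -> mex({0, 2, 3}) = 1
G(5): splits (0,4):0^1=1 (1,3):1^3=2 (2,2):2^2=0 (0,3):0^3=3 (1,2):1^2=3 -> mex({0, 1, 2, 3}) = 4
G(6) = mex({0, 1, 2, 4}) = 3
G(7) = mex({0, 1, 3, 4, 5}) = 2
G(8) = mex({0, 2, 3, 5, 6}) = 1
G(9) = mex({0, 1, 2, 3, 6, 7}) = 4
G(10) = mex({0, 1, 3, 4, 5, 7}) = 2
G(11) = mex({0, 1, 2, 3, 4, 5}) = 6
G(12) = mex({0, 1, 2, 3, 5, 6, 7}) = 4
G(13) = mex({0, 2, 3, 4, 6, 7}) = 1
G(14) = mex({0, 1, 4, 5, 6, 7}) = 2
G(15) = mex({0, 1, 2, 3, 4, 5, 6}) = 7
G(16) = mex({0, 2, 3, 5, 6, 7}) = 1
G(17) = mex({0, 1, 2, 3, 5, 6, 7}) = 4
G(18) = mex({0, 1, 2, 4, 5, 6}) = 3
G(19) = mex({0, 1, 3, 4, 5, 7}) = 2
G(20) = mex({0, 2, 3, 4, 5, 6, 7}) = 1
G(21) = mex({0, 1, 2, 3, 5, 6, 7}) = 4
G(22) = mex({0, 1, 2, 3, 4, 5, 7}) = 6
G(23) = mex({0, 1, 2, 3, 4, 5, 6}) = 7
G(24) = mex({0, 1, 2, 3, 5, 6, 7}) = 4
G(25) = mex({0, 2, 3, 4, 6, 7}) = 1
G(26) = mex({0, 1, 3, 4, 5, 6, 7}) = 2
G(27) = mex({0, 1, 2, 3, 4, 5, 6, 7}) = 8
G(28) = mex({0, 1, 2, 3, 4, 6, 7, 8}) = 5
G(29) = mex({0, 1, 2, 3, 5, 6, 7, 8, 9}) = 4
G(30) = mex({0, 1, 2, 3, 4, 5, 6, 9, 10}) = 7
G(31) = mex({0, 1, 3, 4, 5, 7, 10, 11}) = 2
G(32) = mex({0, 2, 3, 4, 5, 6, 7, 9, 11}) = 1
G(33) = mex({0, 1, 2, 3, 4, 5, 6, 7, 9, 12}) = 8
G(34) = mex({0, 1, 2, 3, 4, 5, 7, 8, 11, 12}) = 6
G(35) = mex({0, 1, 2, 3, 4, 5, 6, 8, 9, 10, 11}) = 7
G(36) = mex({0, 1, 2, 3, 5, 6, 7, 9, 10}) = 4
G(37) = mex({0, 2, 3, 4, 6, 7, 9, 10, 11, 12}) = 1
G(38) = mex({0, 1, 3, 4, 5, 6, 7, 9, 10, 11, 12}) = 2
G(39) = mex({0, 1, 2, 4, 5, 6, 7, 9, 10, 12, 14}) = 3
G(40) = mex({0, 2, 3, 4, 6, 7, 11, 12, 14}) = 1
G(41) = mex({0, 1, 2, 3, 5, 6, 7, 9, 10, 11, 12}) = 4
G(42) = mex({0, 1, 2, 3, 4, 5, 6, 9, 10}) = 7
G(43) = mex({0, 1, 3, 4, 5, 7, 9, 10, 12, 15}) = 2
G(44) = mex({0, 2, 3, 4, 5, 6, 7, 9, 10, 12, 15}) = 1
G(45) = mex({0, 1, 2, 3, 4, 5, 6, 7, 9, 10, 12, 14}) = 8
G(46) = mex({0, 1, 3, 4, 5, 7, 8, 11, 12, 14}) = 2
G(47) = mex({0, 1, 2, 3, 4, 5, 6, 8, 9, 10, 11, 12}) = 7
G(48) = mex({0, 1, 2, 3, 5, 6, 7, 9, 10}) = 4
G(49) = mex({0, 2, 3, 4, 6, 7, 9, 10, 11, 12, 15}) = 1
G(50) = mex({0, 1, 4, 5, 6, 7, 9, 11, 12, 14, 15}) = 2
G(51) = mex({0, 1, 2, 3, 4, 5, 6, 7, 9, 12, 14, 15}) = 8
G(52) = mex({0, 2, 3, 4, 5, 6, 7, 8, 11, 12, 15}) = 1
G(53) = mex({0, 1, 2, 3, 5, 6, 7, 8, 9, 10, 11, 12}) = 4
G(54) = mex({0, 1, 2, 3, 4, 5, 6, 9, 10}) = 7
G(55) = mex({0, 1, 3, 4, 5, 7, 9, 10, 11, 12}) = 2
G(56) = mex({0, 2, 3, 4, 5, 6, 7, 9, 10, 11, 12, 13, 14}) = 1
G(57) = mex({0, 1, 2, 3, 5, 6, 7, 9, 10, 12, 13, 14, 15}) = 4
G(58) = mex({0, 1, 3, 4, 5, 7, 11, 12, 14, 15}) = 2
Therefore G(58) = 2.

2


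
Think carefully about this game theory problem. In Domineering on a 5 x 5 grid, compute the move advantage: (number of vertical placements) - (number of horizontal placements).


Board is 5 x 5 (rows x cols).
Left (vertical) placements: (rows-1) * cols = 4 * 5 = 20
Right (horizontal) placements: rows * (cols-1) = 5 * 4 = 20
Advantage = Left - Right = 20 - 20 = 0

0


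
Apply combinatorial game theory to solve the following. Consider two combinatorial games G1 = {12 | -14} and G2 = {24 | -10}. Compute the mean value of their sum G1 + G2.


G1 = {12 | -14}, G2 = {24 | -10}
Each is a switch {a | b} with numbers a > b; its mean value is (a + b)/2, and mean value is additive over game sums: m(G1 + G2) = m(G1) + m(G2).
Mean of G1 = (12 + (-14))/2 = -2/2 = -1
Mean of G2 = (24 + (-10))/2 = 14/2 = 7
Mean of G1 + G2 = -1 + 7 = 6

6


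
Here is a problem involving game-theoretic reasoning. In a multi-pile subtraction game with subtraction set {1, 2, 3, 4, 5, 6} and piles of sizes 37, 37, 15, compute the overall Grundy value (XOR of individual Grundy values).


Subtraction set: {1, 2, 3, 4, 5, 6}
For this subtraction set, G(n) = n mod 7 (period = max + 1 = 7).
Pile 1 (size 37): G(37) = 37 mod 7 = 2
Pile 2 (size 37): G(37) = 37 mod 7 = 2
Pile 3 (size 15): G(15) = 15 mod 7 = 1
Total Grundy value = XOR of all: 2 XOR 2 XOR 1 = 1

1


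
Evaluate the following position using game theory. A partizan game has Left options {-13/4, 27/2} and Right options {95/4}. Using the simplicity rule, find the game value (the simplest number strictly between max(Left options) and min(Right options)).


Left options: {-13/4, 27/2}, max = 27/2
Right options: {95/4}, min = 95/4
All options are numbers and max(Left) < min(Right), so by the simplicity theorem the value is the simplest (earliest-born) number strictly between 27/2 and 95/4.
Integers 14 through 23 all lie strictly between 27/2 and 95/4.
Among integers, the simplest (lowest birthday = smallest |n|; 0 is born on day 0, +-n on day n) is 14.
No non-integer in the interval can be simpler: if x is a non-integer in the interval, then floor(x) or ceil(x) also lies in the interval (the interval contains an integer), and both are proper prefixes of x's sign expansion, i.e. born earlier. So the game value is 14.
Game value = 14

14


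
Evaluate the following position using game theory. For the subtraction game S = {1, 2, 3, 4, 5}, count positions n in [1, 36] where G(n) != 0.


Subtraction set S = {1, 2, 3, 4, 5}, so G(n) = n mod 6.
G(n) = 0 when n is a multiple of 6.
Multiples of 6 in [1, 36]: 6
N-positions (nonzero Grundy) = 36 - 6 = 30

30


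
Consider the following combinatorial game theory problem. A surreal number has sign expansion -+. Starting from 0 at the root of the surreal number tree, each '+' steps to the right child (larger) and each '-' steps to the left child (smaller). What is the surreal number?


Sign expansion: -+
Rule: track bounds (lo, hi), initially (-inf, +inf). On '+', the current value becomes lo and we move to the simplest number in (value, hi): value + 1 if hi = +inf, otherwise the midpoint (value + hi)/2. On '-', the current value becomes hi and we move to value - 1 if lo = -inf, otherwise the midpoint (lo + value)/2.
Start at 0.
Step 1: sign = -, move left. Bounds: (-inf, 0). Value = -1
Step 2: sign = +, move right. Bounds: (-1, 0). Value = -1/2
The surreal number with sign expansion -+ is -1/2.

-1/2


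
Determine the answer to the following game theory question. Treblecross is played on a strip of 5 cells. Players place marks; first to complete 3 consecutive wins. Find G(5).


Treblecross: place X on empty cells; 3-in-a-row wins.
Playing within two cells of an existing X lets the opponent win at once, so sensible play treats the cells i-2..i+2 around each X as dead. The player left with no safe cell loses, so this is a normal-play take-away game on strips of safe cells.
Placing X at cell i (0-indexed) of a strip of k safe cells leaves independent strips of sizes max(0, i-2) and max(0, k-i-3). Hence G(k) = mex{ G(max(0,i-2)) XOR G(max(0,k-i-3)) : 0 <= i < k }, with G(0) = 0.
G(1): splits (0,0):0^0=0 -> mex({0}) = 1
G(2): splits (0,0):0^0=0 -> mex({0}) = 1
G(3): splits (0,0):0^0=0 -> mex({0}) = 1
G(4): splits (0,1):0^1=1 (0,0):0^0=0 -> mex({0, 1}) = 2
G(5): splits (0,2):0^1=1 (0,1):0^1=1 (0,0):0^0=0 -> mex({0, 1}) = 2
Therefore G(5) = 2.

2


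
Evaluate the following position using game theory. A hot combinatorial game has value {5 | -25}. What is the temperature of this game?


The game is {5 | -25}, a switch {a | b} with numbers a > b.
Cooling {a | b} by t gives {a - t | b + t}, which stops being hot when a - t = b + t, i.e. at t = (a - b)/2. So the temperature of a switch is (a - b)/2.
Temperature = (Left option - Right option) / 2
= (5 - (-25)) / 2
= 30 / 2
= 15

15


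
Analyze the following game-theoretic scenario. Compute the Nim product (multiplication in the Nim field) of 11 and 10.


Nim multiplication is bilinear over XOR: (u XOR v) * w = (u*w) XOR (v*w).
So we split each operand into its bit components and XOR the pairwise Nim products.
11 = 1 + 2 + 8 (as XOR of powers of 2).
10 = 2 + 8 (as XOR of powers of 2).
Using the standard Nim-product table on single bits:
  2*2 = 3,   2*4 = 8,   2*8 = 12,
  4*4 = 6,   4*8 = 11,  8*8 = 13,
and  1*x = x (identity), k*l = l*k (commutative).
Pairwise Nim products:
  1 * 2 = 2
  1 * 8 = 8
  2 * 2 = 3
  2 * 8 = 12
  8 * 2 = 12
  8 * 8 = 13
XOR them: 2 XOR 8 XOR 3 XOR 12 XOR 12 XOR 13 = 4.
Result: 11 * 10 = 4 (in Nim).

4


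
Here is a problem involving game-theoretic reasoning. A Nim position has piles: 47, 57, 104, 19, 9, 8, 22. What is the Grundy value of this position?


We need the XOR (exclusive or) of all pile sizes.
After XOR-ing pile 1 (size 47): 0 XOR 47 = 47
After XOR-ing pile 2 (size 57): 47 XOR 57 = 22
After XOR-ing pile 3 (size 104): 22 XOR 104 = 126
After XOR-ing pile 4 (size 19): 126 XOR 19 = 109
After XOR-ing pile 5 (size 9): 109 XOR 9 = 100
After XOR-ing pile 6 (size 8): 100 XOR 8 = 108
After XOR-ing pile 7 (size 22): 108 XOR 22 = 122
The Nim-value of this position is 122.

122


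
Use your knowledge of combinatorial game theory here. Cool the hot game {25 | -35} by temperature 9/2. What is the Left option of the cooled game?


Original game: {25 | -35} (a switch {a | b} with a > b).
Cooling by t (for t below the temperature (a - b)/2 = 30) taxes each move by t: {a | b} cooled by t is {a - t | b + t}.
Cooling amount: t = 9/2
Cooled Left option: 25 - 9/2 = 41/2
Cooled Right option: -35 + 9/2 = -61/2
Cooled game: {41/2 | -61/2}
Left option = 41/2

41/2


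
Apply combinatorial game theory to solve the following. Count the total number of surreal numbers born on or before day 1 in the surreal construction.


Day 0: {|} = 0 is born. Count = 1.
Day n: the number of surreal numbers born by day n is 2^(n+1) - 1.
By day 0: 2^1 - 1 = 1
By day 1: 2^2 - 1 = 3
By day 1: 3 surreal numbers.

3


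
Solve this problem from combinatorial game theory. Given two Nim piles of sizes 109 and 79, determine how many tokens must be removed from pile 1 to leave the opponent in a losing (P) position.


Piles: 109 and 79
Current XOR: 109 XOR 79 = 34 (non-zero, so this is an N-position).
To make the XOR zero, we need to find a move that balances the piles.
For pile 1 (size 109): target = 109 XOR 34 = 79
We reduce pile 1 from 109 to 79.
Tokens removed: 109 - 79 = 30
Verification: 79 XOR 79 = 0

30


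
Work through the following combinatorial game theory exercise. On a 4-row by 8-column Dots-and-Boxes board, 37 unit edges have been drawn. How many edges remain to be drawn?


Grid: 4 x 8 boxes, i.e. 5 rows and 9 columns of dots.
Horizontal edges: (rows + 1) * cols = 5 * 8 = 40
Vertical edges: rows * (cols + 1) = 4 * 9 = 36
Total edges: 40 + 36 = 76
Edges drawn: 37
Remaining: 76 - 37 = 39

39


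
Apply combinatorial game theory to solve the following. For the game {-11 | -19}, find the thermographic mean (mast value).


Game = {-11 | -19}, a switch {a | b} with numbers a > b.
Its thermograph has left wall a - t and right wall b + t, which meet at t = (a - b)/2, where both equal (a + b)/2. So the mast (mean value) is at (a + b)/2.
Mean = (-11 + (-19))/2 = -30/2 = -15

-15


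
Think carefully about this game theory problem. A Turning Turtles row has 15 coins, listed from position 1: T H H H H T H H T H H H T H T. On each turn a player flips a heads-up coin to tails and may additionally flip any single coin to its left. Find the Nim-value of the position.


Coins: T H H H H T H H T H H H T H T
Key fact: a single head at position k behaves exactly like a Nim heap of size k (turning it to T and optionally flipping a coin at j < k corresponds to moving the heap from k to j, or to 0), and heads combine as a disjunctive sum (two heads at the same place would cancel, matching j XOR j = 0). So the Nim-value is the XOR of the 1-indexed positions of the heads.
Face-up positions (1-indexed): [2, 3, 4, 5, 7, 8, 10, 11, 12, 14]
XOR 0 with 2: 0 XOR 2 = 2
XOR 2 with 3: 2 XOR 3 = 1
XOR 1 with 4: 1 XOR 4 = 5
XOR 5 with 5: 5 XOR 5 = 0
XOR 0 with 7: 0 XOR 7 = 7
XOR 7 with 8: 7 XOR 8 = 15
XOR 15 with 10: 15 XOR 10 = 5
XOR 5 with 11: 5 XOR 11 = 14
XOR 14 with 12: 14 XOR 12 = 2
XOR 2 with 14: 2 XOR 14 = 12
Nim-value = 12

12


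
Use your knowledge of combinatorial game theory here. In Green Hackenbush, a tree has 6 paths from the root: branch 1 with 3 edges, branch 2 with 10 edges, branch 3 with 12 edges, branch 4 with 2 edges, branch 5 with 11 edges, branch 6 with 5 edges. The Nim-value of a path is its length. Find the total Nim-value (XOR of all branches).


The tree has 6 branches from the ground vertex.
In Green Hackenbush, the Nim-value of a simple path of length k is k.
Branch 1: length 3, Nim-value = 3
Branch 2: length 10, Nim-value = 10
Branch 3: length 12, Nim-value = 12
Branch 4: length 2, Nim-value = 2
Branch 5: length 11, Nim-value = 11
Branch 6: length 5, Nim-value = 5
Total Nim-value = XOR of all branch values:
0 XOR 3 = 3
3 XOR 10 = 9
9 XOR 12 = 5
5 XOR 2 = 7
7 XOR 11 = 12
12 XOR 5 = 9
Nim-value of the tree = 9

9


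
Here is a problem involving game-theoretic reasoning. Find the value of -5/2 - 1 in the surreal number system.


x = -5/2, y = 1
Converting to common denominator: 2
x = -5/2, y = 2/2
x - y = -5/2 - 1 = -7/2

-7/2


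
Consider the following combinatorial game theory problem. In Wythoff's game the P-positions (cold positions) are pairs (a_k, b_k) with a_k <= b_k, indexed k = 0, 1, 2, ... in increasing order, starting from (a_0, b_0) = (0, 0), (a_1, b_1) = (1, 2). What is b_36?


By Wythoff's theorem, a_k = floor(k * phi) and b_k = floor(k * phi^2) = a_k + k, where phi = (1 + sqrt(5))/2 is the golden ratio.
phi = (1 + sqrt(5))/2 = 1.618034
phi^2 = phi + 1 = 2.618034
k = 36
k * phi^2 = 36 * 2.618034 = 94.249224
b_36 = floor(k * phi^2) = 94 (check: a_36 + k = 58 + 36 = 94)

94


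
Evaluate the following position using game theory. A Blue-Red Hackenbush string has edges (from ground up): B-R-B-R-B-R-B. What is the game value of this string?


Edges (from ground): B-R-B-R-B-R-B
By Berlekamp's sign-expansion rule, a Blue-Red Hackenbush stalk has the value of the surreal number whose sign sequence is the edge sequence with B -> + and R -> -.
Sign sequence: +-+-+-+
Trace the sign expansion in the surreal number tree, starting from 0:
Edge 1: B (sign +) -> bounds (0, +inf), value = 1
Edge 2: R (sign -) -> bounds (0, 1), value = 1/2
Edge 3: B (sign +) -> bounds (1/2, 1), value = 3/4
Edge 4: R (sign -) -> bounds (1/2, 3/4), value = 5/8
Edge 5: B (sign +) -> bounds (5/8, 3/4), value = 11/16
Edge 6: R (sign -) -> bounds (5/8, 11/16), value = 21/32
Edge 7: B (sign +) -> bounds (21/32, 11/16), value = 43/64
Game value = 43/64

43/64


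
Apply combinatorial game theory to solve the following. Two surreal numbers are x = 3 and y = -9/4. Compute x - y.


x = 3, y = -9/4
Converting to common denominator: 4
x = 12/4, y = -9/4
x - y = 3 - -9/4 = 21/4

21/4


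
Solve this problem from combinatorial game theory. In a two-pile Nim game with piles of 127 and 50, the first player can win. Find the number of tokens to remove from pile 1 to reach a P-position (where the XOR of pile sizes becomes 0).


Piles: 127 and 50
Current XOR: 127 XOR 50 = 77 (non-zero, so this is an N-position).
To make the XOR zero, we need to find a move that balances the piles.
For pile 1 (size 127): target = 127 XOR 77 = 50
We reduce pile 1 from 127 to 50.
Tokens removed: 127 - 50 = 77
Verification: 50 XOR 50 = 0

77


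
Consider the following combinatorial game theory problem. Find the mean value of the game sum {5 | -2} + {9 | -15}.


G1 = {5 | -2}, G2 = {9 | -15}
Each is a switch {a | b} with numbers a > b; its mean value is (a + b)/2, and mean value is additive over game sums: m(G1 + G2) = m(G1) + m(G2).
Mean of G1 = (5 + (-2))/2 = 3/2 = 3/2
Mean of G2 = (9 + (-15))/2 = -6/2 = -3
Mean of G1 + G2 = 3/2 + -3 = -3/2

-3/2


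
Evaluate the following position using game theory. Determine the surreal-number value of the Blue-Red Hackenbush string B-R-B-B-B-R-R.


Edges (from ground): B-R-B-B-B-R-R
By Berlekamp's sign-expansion rule, a Blue-Red Hackenbush stalk has the value of the surreal number whose sign sequence is the edge sequence with B -> + and R -> -.
Sign sequence: +-+++--
Trace the sign expansion in the surreal number tree, starting from 0:
Edge 1: B (sign +) -> bounds (0, +inf), value = 1
Edge 2: R (sign -) -> bounds (0, 1), value = 1/2
Edge 3: B (sign +) -> bounds (1/2, 1), value = 3/4
Edge 4: B (sign +) -> bounds (3/4, 1), value = 7/8
Edge 5: B (sign +) -> bounds (7/8, 1), value = 15/16
Edge 6: R (sign -) -> bounds (7/8, 15/16), value = 29/32
Edge 7: R (sign -) -> bounds (7/8, 29/32), value = 57/64
Game value = 57/64

57/64


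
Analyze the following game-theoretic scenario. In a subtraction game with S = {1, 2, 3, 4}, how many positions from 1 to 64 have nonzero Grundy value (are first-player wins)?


Subtraction set S = {1, 2, 3, 4}, so G(n) = n mod 5.
G(n) = 0 when n is a multiple of 5.
Multiples of 5 in [1, 64]: 12
N-positions (nonzero Grundy) = 64 - 12 = 52

52


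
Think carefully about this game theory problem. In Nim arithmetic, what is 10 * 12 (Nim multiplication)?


Nim multiplication is bilinear over XOR: (u XOR v) * w = (u*w) XOR (v*w).
So we split each operand into its bit components and XOR the pairwise Nim products.
10 = 2 + 8 (as XOR of powers of 2).
12 = 4 + 8 (as XOR of powers of 2).
Using the standard Nim-product table on single bits:
  2*2 = 3,   2*4 = 8,   2*8 = 12,
  4*4 = 6,   4*8 = 11,  8*8 = 13,
and  1*x = x (identity), k*l = l*k (commutative).
Pairwise Nim products:
  2 * 4 = 8
  2 * 8 = 12
  8 * 4 = 11
  8 * 8 = 13
XOR them: 8 XOR 12 XOR 11 XOR 13 = 2.
Result: 10 * 12 = 2 (in Nim).

2


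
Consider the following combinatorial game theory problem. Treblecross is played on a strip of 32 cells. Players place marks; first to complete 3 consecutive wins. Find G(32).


Treblecross: place X on empty cells; 3-in-a-row wins.
Playing within two cells of an existing X lets the opponent win at once, so sensible play treats the cells i-2..i+2 around each X as dead. The player left with no safe cell loses, so this is a normal-play take-away game on strips of safe cells.
Placing X at cell i (0-indexed) of a strip of k safe cells leaves independent strips of sizes max(0, i-2) and max(0, k-i-3). Hence G(k) = mex{ G(max(0,i-2)) XOR G(max(0,k-i-3)) : 0 <= i < k }, with G(0) = 0.
G(1): splits (0,0):0^0=0 -> mex({0}) = 1
G(2): splits (0,0):0^0=0 -> mex({0}) = 1
G(3): splits (0,0):0^0=0 -> mex({0}) = 1
G(4): splits (0,1):0^1=1 (0,0):0^0=0 -> mex({0, 1}) = 2
G(5): splits (0,2):0^1=1 (0,1):0^1=1 (0,0):0^0=0 -> mex({0, 1}) = 2
G(6) = mex({1}) = 0
G(7) = mex({0, 1, 2}) = 3
G(8) = mex({0, 1, 2}) = 3
G(9) = mex({0, 2}) = 1
G(10) = mex({0, 2, 3}) = 1
G(11) = mex({0, 3}) = 1
G(12) = mex({1, 3}) = 0
G(13) = mex({0, 1, 2, 3}) = 4
G(14) = mex({0, 1, 2}) = 3
G(15) = mex({0, 1, 2}) = 3
G(16) = mex({0, 1, 2, 4}) = 3
G(17) = mex({0, 1, 3, 4}) = 2
G(18) = mex({0, 1, 3, 4}) = 2
G(19) = mex({0, 1, 3, 5}) = 2
G(20) = mex({0, 1, 2, 3, 5}) = 4
G(21) = mex({0, 1, 2, 3, 5}) = 4
G(22) = mex({1, 2, 6}) = 0
G(23) = mex({0, 1, 2, 3, 4, 6}) = 5
G(24) = mex({0, 1, 2, 3, 4}) = 5
G(25) = mex({0, 1, 3, 4, 7}) = 2
G(26) = mex({0, 1, 3, 4, 5, 7}) = 2
G(27) = mex({0, 1, 3, 5}) = 2
G(28) = mex({0, 1, 2, 5}) = 3
G(29) = mex({0, 1, 2, 4, 5, 6}) = 3
G(30) = mex({1, 2, 4, 6}) = 0
G(31) = mex({0, 1, 2, 3, 4, 6}) = 5
G(32) = mex({1, 2, 3, 4, 7}) = 0
Therefore G(32) = 0.

0


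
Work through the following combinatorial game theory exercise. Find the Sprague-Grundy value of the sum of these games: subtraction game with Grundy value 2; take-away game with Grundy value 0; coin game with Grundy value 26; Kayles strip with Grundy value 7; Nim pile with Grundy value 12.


By the Sprague-Grundy theorem, the Grundy value of a sum of games is the XOR of individual Grundy values.
subtraction game: Grundy value = 2. Running XOR: 0 XOR 2 = 2
take-away game: Grundy value = 0. Running XOR: 2 XOR 0 = 2
coin game: Grundy value = 26. Running XOR: 2 XOR 26 = 24
Kayles strip: Grundy value = 7. Running XOR: 24 XOR 7 = 31
Nim pile: Grundy value = 12. Running XOR: 31 XOR 12 = 19
The combined Grundy value is 19.

19


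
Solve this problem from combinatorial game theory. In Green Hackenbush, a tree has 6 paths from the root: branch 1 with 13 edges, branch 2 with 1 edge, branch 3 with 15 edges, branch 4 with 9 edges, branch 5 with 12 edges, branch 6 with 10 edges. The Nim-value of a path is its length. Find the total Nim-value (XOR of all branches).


The tree has 6 branches from the ground vertex.
In Green Hackenbush, the Nim-value of a simple path of length k is k.
Branch 1: length 13, Nim-value = 13
Branch 2: length 1, Nim-value = 1
Branch 3: length 15, Nim-value = 15
Branch 4: length 9, Nim-value = 9
Branch 5: length 12, Nim-value = 12
Branch 6: length 10, Nim-value = 10
Total Nim-value = XOR of all branch values:
0 XOR 13 = 13
13 XOR 1 = 12
12 XOR 15 = 3
3 XOR 9 = 10
10 XOR 12 = 6
6 XOR 10 = 12
Nim-value of the tree = 12

12


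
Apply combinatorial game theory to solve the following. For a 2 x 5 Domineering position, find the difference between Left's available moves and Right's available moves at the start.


Board is 2 x 5 (rows x cols).
Left (vertical) placements: (rows-1) * cols = 1 * 5 = 5
Right (horizontal) placements: rows * (cols-1) = 2 * 4 = 8
Advantage = Left - Right = 5 - 8 = -3

-3


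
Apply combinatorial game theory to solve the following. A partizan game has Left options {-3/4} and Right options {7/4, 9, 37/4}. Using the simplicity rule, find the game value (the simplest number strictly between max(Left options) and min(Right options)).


Left options: {-3/4}, max = -3/4
Right options: {7/4, 9, 37/4}, min = 7/4
All options are numbers and max(Left) < min(Right), so by the simplicity theorem the value is the simplest (earliest-born) number strictly between -3/4 and 7/4.
Integers 0 through 1 all lie strictly between -3/4 and 7/4.
Among integers, the simplest (lowest birthday = smallest |n|; 0 is born on day 0, +-n on day n) is 0.
No non-integer in the interval can be simpler: if x is a non-integer in the interval, then floor(x) or ceil(x) also lies in the interval (the interval contains an integer), and both are proper prefixes of x's sign expansion, i.e. born earlier. So the game value is 0.
Game value = 0

0


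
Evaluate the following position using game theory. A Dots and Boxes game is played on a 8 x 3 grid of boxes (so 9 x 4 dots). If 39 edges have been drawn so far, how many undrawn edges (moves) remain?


Grid: 8 x 3 boxes, i.e. 9 rows and 4 columns of dots.
Horizontal edges: (rows + 1) * cols = 9 * 3 = 27
Vertical edges: rows * (cols + 1) = 8 * 4 = 32
Total edges: 27 + 32 = 59
Edges drawn: 39
Remaining: 59 - 39 = 20

20


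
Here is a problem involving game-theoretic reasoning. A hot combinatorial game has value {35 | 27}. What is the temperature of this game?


The game is {35 | 27}, a switch {a | b} with numbers a > b.
Cooling {a | b} by t gives {a - t | b + t}, which stops being hot when a - t = b + t, i.e. at t = (a - b)/2. So the temperature of a switch is (a - b)/2.
Temperature = (Left option - Right option) / 2
= (35 - (27)) / 2
= 8 / 2
= 4

4


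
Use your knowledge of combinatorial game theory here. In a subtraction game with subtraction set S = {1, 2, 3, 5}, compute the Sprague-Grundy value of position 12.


The subtraction set is S = {1, 2, 3, 5}.
G(k) = mex{ G(k - s) : s in S, s <= k }. We compute iteratively: G(0) = 0.
G(1) = mex({0}) = 1
G(2) = mex({0, 1}) = 2
G(3) = mex({0, 1, 2}) = 3
G(4) = mex({1, 2, 3}) = 0
G(5) = mex({0, 2, 3}) = 1
G(6) = mex({0, 1, 3}) = 2
G(7) = mex({0, 1, 2}) = 3
G(8) = mex({1, 2, 3}) = 0
Observe that G(4)..G(8) = 0, 1, 2, 3, 0 repeats G(0)..G(4) = 0, 1, 2, 3, 0.
For k >= max(S) = 5, G(k) is determined by the previous 5 values G(k-5)..G(k-1); a window of 5 consecutive values has recurred shifted by 4, so by induction G(k + 4) = G(k) for all k >= 0: the sequence is periodic from the start with period 4.
One period: G(0..3) = 0, 1, 2, 3.
12 mod 4 = 0, so G(12) = G(0) = 0.

0


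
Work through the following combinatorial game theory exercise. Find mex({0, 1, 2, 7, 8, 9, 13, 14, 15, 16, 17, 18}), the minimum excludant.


Set = {0, 1, 2, 7, 8, 9, 13, 14, 15, 16, 17, 18}
0 is in the set.
1 is in the set.
2 is in the set.
3 is NOT in the set. This is the mex.
mex = 3

3


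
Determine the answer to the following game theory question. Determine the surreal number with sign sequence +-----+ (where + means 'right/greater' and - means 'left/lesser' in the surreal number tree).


Sign expansion: +-----+
Rule: track bounds (lo, hi), initially (-inf, +inf). On '+', the current value becomes lo and we move to the simplest number in (value, hi): value + 1 if hi = +inf, otherwise the midpoint (value + hi)/2. On '-', the current value becomes hi and we move to value - 1 if lo = -inf, otherwise the midpoint (lo + value)/2.
Start at 0.
Step 1: sign = +, move right. Bounds: (0, +inf). Value = 1
Step 2: sign = -, move left. Bounds: (0, 1). Value = 1/2
Step 3: sign = -, move left. Bounds: (0, 1/2). Value = 1/4
Step 4: sign = -, move left. Bounds: (0, 1/4). Value = 1/8
Step 5: sign = -, move left. Bounds: (0, 1/8). Value = 1/16
Step 6: sign = -, move left. Bounds: (0, 1/16). Value = 1/32
Step 7: sign = +, move right. Bounds: (1/32, 1/16). Value = 3/64
The surreal number with sign expansion +-----+ is 3/64.

3/64


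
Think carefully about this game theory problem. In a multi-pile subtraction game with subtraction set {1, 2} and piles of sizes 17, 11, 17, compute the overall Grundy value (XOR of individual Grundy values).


Subtraction set: {1, 2}
For this subtraction set, G(n) = n mod 3 (period = max + 1 = 3).
Pile 1 (size 17): G(17) = 17 mod 3 = 2
Pile 2 (size 11): G(11) = 11 mod 3 = 2
Pile 3 (size 17): G(17) = 17 mod 3 = 2
Total Grundy value = XOR of all: 2 XOR 2 XOR 2 = 2

2


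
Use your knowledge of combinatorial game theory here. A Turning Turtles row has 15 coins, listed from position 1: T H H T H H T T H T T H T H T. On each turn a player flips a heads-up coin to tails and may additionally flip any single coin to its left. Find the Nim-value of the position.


Coins: T H H T H H T T H T T H T H T
Key fact: a single head at position k behaves exactly like a Nim heap of size k (turning it to T and optionally flipping a coin at j < k corresponds to moving the heap from k to j, or to 0), and heads combine as a disjunctive sum (two heads at the same place would cancel, matching j XOR j = 0). So the Nim-value is the XOR of the 1-indexed positions of the heads.
Face-up positions (1-indexed): [2, 3, 5, 6, 9, 12, 14]
XOR 0 with 2: 0 XOR 2 = 2
XOR 2 with 3: 2 XOR 3 = 1
XOR 1 with 5: 1 XOR 5 = 4
XOR 4 with 6: 4 XOR 6 = 2
XOR 2 with 9: 2 XOR 9 = 11
XOR 11 with 12: 11 XOR 12 = 7
XOR 7 with 14: 7 XOR 14 = 9
Nim-value = 9

9


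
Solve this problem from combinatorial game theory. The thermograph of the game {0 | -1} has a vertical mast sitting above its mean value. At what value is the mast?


Game = {0 | -1}, a switch {a | b} with numbers a > b.
Its thermograph has left wall a - t and right wall b + t, which meet at t = (a - b)/2, where both equal (a + b)/2. So the mast (mean value) is at (a + b)/2.
Mean = (0 + (-1))/2 = -1/2 = -1/2

-1/2


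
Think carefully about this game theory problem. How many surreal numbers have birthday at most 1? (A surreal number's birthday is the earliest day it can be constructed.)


Day 0: {|} = 0 is born. Count = 1.
Day n: the number of surreal numbers born by day n is 2^(n+1) - 1.
By day 0: 2^1 - 1 = 1
By day 1: 2^2 - 1 = 3
By day 1: 3 surreal numbers.

3


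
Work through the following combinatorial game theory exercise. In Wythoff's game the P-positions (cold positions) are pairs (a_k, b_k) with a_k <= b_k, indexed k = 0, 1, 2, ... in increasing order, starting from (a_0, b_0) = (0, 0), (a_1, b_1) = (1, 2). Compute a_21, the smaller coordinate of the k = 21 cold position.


By Wythoff's theorem, a_k = floor(k * phi) and b_k = floor(k * phi^2) = a_k + k, where phi = (1 + sqrt(5))/2 is the golden ratio.
phi = (1 + sqrt(5))/2 = 1.618034
k = 21
k * phi = 21 * 1.618034 = 33.978714
a_21 = floor(k * phi) = 33

33


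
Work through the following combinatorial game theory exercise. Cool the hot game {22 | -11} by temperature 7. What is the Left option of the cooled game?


Original game: {22 | -11} (a switch {a | b} with a > b).
Cooling by t (for t below the temperature (a - b)/2 = 33/2) taxes each move by t: {a | b} cooled by t is {a - t | b + t}.
Cooling amount: t = 7
Cooled Left option: 22 - 7 = 15
Cooled Right option: -11 + 7 = -4
Cooled game: {15 | -4}
Left option = 15

15


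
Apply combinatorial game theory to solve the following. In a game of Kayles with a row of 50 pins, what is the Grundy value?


Kayles: a move removes 1 or 2 adjacent pins from a contiguous row.
Removing pins from a row of k leaves two independent rows (a, b) with a + b = k - 1 (one pin) or a + b = k - 2 (two pins); an end removal gives a = 0.
By Sprague-Grundy, G(k) = mex{ G(a) XOR G(b) } over all these splits. G(0) = 0.
G(1): splits (0,0):0^0=0 -> mex({0}) = 1
G(2): splits (0,1):0^1=1 (0,0):0^0=0 -> mex({0, 1}) = 2
G(3): splits (0,2):0^2=2 (1,1):1^1=0 (0,1):0^1=1 -> mex({0, 1, 2}) = 3
G(4): splits (0,3):0^3=3 (1,2):1^2=3 (0,2):0^2=2 (1,1):1^1=0 -> mex({0, 2, 3}) = 1
G(5): splits (0,4):0^1=1 (1,3):1^3=2 (2,2):2^2=0 (0,3):0^3=3 (1,2):1^2=3 -> mex({0, 1, 2, 3}) = 4
G(6) = mex({0, 1, 2, 4}) = 3
G(7) = mex({0, 1, 3, 4, 5}) = 2
G(8) = mex({0, 2, 3, 5, 6}) = 1
G(9) = mex({0, 1, 2, 3, 6, 7}) = 4
G(10) = mex({0, 1, 3, 4, 5, 7}) = 2
G(11) = mex({0, 1, 2, 3, 4, 5}) = 6
G(12) = mex({0, 1, 2, 3, 5, 6, 7}) = 4
G(13) = mex({0, 2, 3, 4, 6, 7}) = 1
G(14) = mex({0, 1, 4, 5, 6, 7}) = 2
G(15) = mex({0, 1, 2, 3, 4, 5, 6}) = 7
G(16) = mex({0, 2, 3, 5, 6, 7}) = 1
G(17) = mex({0, 1, 2, 3, 5, 6, 7}) = 4
G(18) = mex({0, 1, 2, 4, 5, 6}) = 3
G(19) = mex({0, 1, 3, 4, 5, 7}) = 2
G(20) = mex({0, 2, 3, 4, 5, 6, 7}) = 1
G(21) = mex({0, 1, 2, 3, 5, 6, 7}) = 4
G(22) = mex({0, 1, 2, 3, 4, 5, 7}) = 6
G(23) = mex({0, 1, 2, 3, 4, 5, 6}) = 7
G(24) = mex({0, 1, 2, 3, 5, 6, 7}) = 4
G(25) = mex({0, 2, 3, 4, 6, 7}) = 1
G(26) = mex({0, 1, 3, 4, 5, 6, 7}) = 2
G(27) = mex({0, 1, 2, 3, 4, 5, 6, 7}) = 8
G(28) = mex({0, 1, 2, 3, 4, 6, 7, 8}) = 5
G(29) = mex({0, 1, 2, 3, 5, 6, 7, 8, 9}) = 4
G(30) = mex({0, 1, 2, 3, 4, 5, 6, 9, 10}) = 7
G(31) = mex({0, 1, 3, 4, 5, 7, 10, 11}) = 2
G(32) = mex({0, 2, 3, 4, 5, 6, 7, 9, 11}) = 1
G(33) = mex({0, 1, 2, 3, 4, 5, 6, 7, 9, 12}) = 8
G(34) = mex({0, 1, 2, 3, 4, 5, 7, 8, 11, 12}) = 6
G(35) = mex({0, 1, 2, 3, 4, 5, 6, 8, 9, 10, 11}) = 7
G(36) = mex({0, 1, 2, 3, 5, 6, 7, 9, 10}) = 4
G(37) = mex({0, 2, 3, 4, 6, 7, 9, 10, 11, 12}) = 1
G(38) = mex({0, 1, 3, 4, 5, 6, 7, 9, 10, 11, 12}) = 2
G(39) = mex({0, 1, 2, 4, 5, 6, 7, 9, 10, 12, 14}) = 3
G(40) = mex({0, 2, 3, 4, 6, 7, 11, 12, 14}) = 1
G(41) = mex({0, 1, 2, 3, 5, 6, 7, 9, 10, 11, 12}) = 4
G(42) = mex({0, 1, 2, 3, 4, 5, 6, 9, 10}) = 7
G(43) = mex({0, 1, 3, 4, 5, 7, 9, 10, 12, 15}) = 2
G(44) = mex({0, 2, 3, 4, 5, 6, 7, 9, 10, 12, 15}) = 1
G(45) = mex({0, 1, 2, 3, 4, 5, 6, 7, 9, 10, 12, 14}) = 8
G(46) = mex({0, 1, 3, 4, 5, 7, 8, 11, 12, 14}) = 2
G(47) = mex({0, 1, 2, 3, 4, 5, 6, 8, 9, 10, 11, 12}) = 7
G(48) = mex({0, 1, 2, 3, 5, 6, 7, 9, 10}) = 4
G(49) = mex({0, 2, 3, 4, 6, 7, 9, 10, 11, 12, 15}) = 1
G(50) = mex({0, 1, 4, 5, 6, 7, 9, 11, 12, 14, 15}) = 2
Therefore G(50) = 2.

2


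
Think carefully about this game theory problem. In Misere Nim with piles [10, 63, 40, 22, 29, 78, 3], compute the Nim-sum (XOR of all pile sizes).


We need the XOR (exclusive or) of all pile sizes.
After XOR-ing pile 1 (size 10): 0 XOR 10 = 10
After XOR-ing pile 2 (size 63): 10 XOR 63 = 53
After XOR-ing pile 3 (size 40): 53 XOR 40 = 29
After XOR-ing pile 4 (size 22): 29 XOR 22 = 11
After XOR-ing pile 5 (size 29): 11 XOR 29 = 22
After XOR-ing pile 6 (size 78): 22 XOR 78 = 88
After XOR-ing pile 7 (size 3): 88 XOR 3 = 91
The Nim-value of this position is 91.

91


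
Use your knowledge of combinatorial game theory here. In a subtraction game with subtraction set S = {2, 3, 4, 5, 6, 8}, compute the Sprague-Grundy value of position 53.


The subtraction set is S = {2, 3, 4, 5, 6, 8}.
G(k) = mex{ G(k - s) : s in S, s <= k }. We compute iteratively: G(0) = 0.
G(1) = mex({}) = 0
G(2) = mex({0}) = 1
G(3) = mex({0}) = 1
G(4) = mex({0, 1}) = 2
G(5) = mex({0, 1}) = 2
G(6) = mex({0, 1, 2}) = 3
G(7) = mex({0, 1, 2}) = 3
G(8) = mex({0, 1, 2, 3}) = 4
G(9) = mex({0, 1, 2, 3}) = 4
G(10) = mex({1, 2, 3, 4}) = 0
G(11) = mex({1, 2, 3, 4}) = 0
G(12) = mex({0, 2, 3, 4}) = 1
G(13) = mex({0, 2, 3, 4}) = 1
G(14) = mex({0, 1, 3, 4}) = 2
G(15) = mex({0, 1, 3, 4}) = 2
G(16) = mex({0, 1, 2, 4}) = 3
G(17) = mex({0, 1, 2, 4}) = 3
Observe that G(10)..G(17) = 0, 0, 1, 1, 2, 2, 3, 3 repeats G(0)..G(7) = 0, 0, 1, 1, 2, 2, 3, 3.
For k >= max(S) = 8, G(k) is determined by the previous 8 values G(k-8)..G(k-1); a window of 8 consecutive values has recurred shifted by 10, so by induction G(k + 10) = G(k) for all k >= 0: the sequence is periodic from the start with period 10.
One period: G(0..9) = 0, 0, 1, 1, 2, 2, 3, 3, 4, 4.
53 mod 10 = 3, so G(53) = G(3) = 1.

1


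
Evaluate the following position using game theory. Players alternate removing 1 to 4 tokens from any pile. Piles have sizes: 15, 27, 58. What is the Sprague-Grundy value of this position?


Subtraction set: {1, 2, 3, 4}
For this subtraction set, G(n) = n mod 5 (period = max + 1 = 5).
Pile 1 (size 15): G(15) = 15 mod 5 = 0
Pile 2 (size 27): G(27) = 27 mod 5 = 2
Pile 3 (size 58): G(58) = 58 mod 5 = 3
Total Grundy value = XOR of all: 0 XOR 2 XOR 3 = 1

1


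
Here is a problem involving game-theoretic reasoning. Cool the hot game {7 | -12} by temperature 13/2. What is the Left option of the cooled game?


Original game: {7 | -12} (a switch {a | b} with a > b).
Cooling by t (for t below the temperature (a - b)/2 = 19/2) taxes each move by t: {a | b} cooled by t is {a - t | b + t}.
Cooling amount: t = 13/2
Cooled Left option: 7 - 13/2 = 1/2
Cooled Right option: -12 + 13/2 = -11/2
Cooled game: {1/2 | -11/2}
Left option = 1/2

1/2


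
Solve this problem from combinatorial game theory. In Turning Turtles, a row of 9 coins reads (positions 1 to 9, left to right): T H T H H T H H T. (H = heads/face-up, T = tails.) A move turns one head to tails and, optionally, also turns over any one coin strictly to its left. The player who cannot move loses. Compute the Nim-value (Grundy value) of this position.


Coins: T H T H H T H H T
Key fact: a single head at position k behaves exactly like a Nim heap of size k (turning it to T and optionally flipping a coin at j < k corresponds to moving the heap from k to j, or to 0), and heads combine as a disjunctive sum (two heads at the same place would cancel, matching j XOR j = 0). So the Nim-value is the XOR of the 1-indexed positions of the heads.
Face-up positions (1-indexed): [2, 4, 5, 7, 8]
XOR 0 with 2: 0 XOR 2 = 2
XOR 2 with 4: 2 XOR 4 = 6
XOR 6 with 5: 6 XOR 5 = 3
XOR 3 with 7: 3 XOR 7 = 4
XOR 4 with 8: 4 XOR 8 = 12
Nim-value = 12

12


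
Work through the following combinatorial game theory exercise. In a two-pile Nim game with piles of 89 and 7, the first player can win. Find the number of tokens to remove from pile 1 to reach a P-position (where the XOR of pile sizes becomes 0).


Piles: 89 and 7
Current XOR: 89 XOR 7 = 94 (non-zero, so this is an N-position).
To make the XOR zero, we need to find a move that balances the piles.
For pile 1 (size 89): target = 89 XOR 94 = 7
We reduce pile 1 from 89 to 7.
Tokens removed: 89 - 7 = 82
Verification: 7 XOR 7 = 0

82


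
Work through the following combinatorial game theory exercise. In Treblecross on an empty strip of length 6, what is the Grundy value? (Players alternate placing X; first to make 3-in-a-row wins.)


Treblecross: place X on empty cells; 3-in-a-row wins.
Playing within two cells of an existing X lets the opponent win at once, so sensible play treats the cells i-2..i+2 around each X as dead. The player left with no safe cell loses, so this is a normal-play take-away game on strips of safe cells.
Placing X at cell i (0-indexed) of a strip of k safe cells leaves independent strips of sizes max(0, i-2) and max(0, k-i-3). Hence G(k) = mex{ G(max(0,i-2)) XOR G(max(0,k-i-3)) : 0 <= i < k }, with G(0) = 0.
G(1): splits (0,0):0^0=0 -> mex({0}) = 1
G(2): splits (0,0):0^0=0 -> mex({0}) = 1
G(3): splits (0,0):0^0=0 -> mex({0}) = 1
G(4): splits (0,1):0^1=1 (0,0):0^0=0 -> mex({0, 1}) = 2
G(5): splits (0,2):0^1=1 (0,1):0^1=1 (0,0):0^0=0 -> mex({0, 1}) = 2
G(6) = mex({1}) = 0
Therefore G(6) = 0.

0


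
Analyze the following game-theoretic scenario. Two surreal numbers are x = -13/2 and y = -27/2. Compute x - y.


x = -13/2, y = -27/2
Converting to common denominator: 2
x = -13/2, y = -27/2
x - y = -13/2 - -27/2 = 7

7


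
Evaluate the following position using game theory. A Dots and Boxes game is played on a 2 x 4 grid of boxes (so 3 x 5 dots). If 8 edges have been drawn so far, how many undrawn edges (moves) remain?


Grid: 2 x 4 boxes, i.e. 3 rows and 5 columns of dots.
Horizontal edges: (rows + 1) * cols = 3 * 4 = 12
Vertical edges: rows * (cols + 1) = 2 * 5 = 10
Total edges: 12 + 10 = 22
Edges drawn: 8
Remaining: 22 - 8 = 14

14


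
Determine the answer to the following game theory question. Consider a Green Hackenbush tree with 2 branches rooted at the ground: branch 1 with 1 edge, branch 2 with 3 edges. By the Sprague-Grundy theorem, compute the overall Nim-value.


The tree has 2 branches from the ground vertex.
In Green Hackenbush, the Nim-value of a simple path of length k is k.
Branch 1: length 1, Nim-value = 1
Branch 2: length 3, Nim-value = 3
Total Nim-value = XOR of all branch values:
0 XOR 1 = 1
1 XOR 3 = 2
Nim-value of the tree = 2

2


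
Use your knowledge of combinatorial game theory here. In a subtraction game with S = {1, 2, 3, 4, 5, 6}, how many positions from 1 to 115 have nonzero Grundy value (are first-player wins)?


Subtraction set S = {1, 2, 3, 4, 5, 6}, so G(n) = n mod 7.
G(n) = 0 when n is a multiple of 7.
Multiples of 7 in [1, 115]: 16
N-positions (nonzero Grundy) = 115 - 16 = 99

99
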